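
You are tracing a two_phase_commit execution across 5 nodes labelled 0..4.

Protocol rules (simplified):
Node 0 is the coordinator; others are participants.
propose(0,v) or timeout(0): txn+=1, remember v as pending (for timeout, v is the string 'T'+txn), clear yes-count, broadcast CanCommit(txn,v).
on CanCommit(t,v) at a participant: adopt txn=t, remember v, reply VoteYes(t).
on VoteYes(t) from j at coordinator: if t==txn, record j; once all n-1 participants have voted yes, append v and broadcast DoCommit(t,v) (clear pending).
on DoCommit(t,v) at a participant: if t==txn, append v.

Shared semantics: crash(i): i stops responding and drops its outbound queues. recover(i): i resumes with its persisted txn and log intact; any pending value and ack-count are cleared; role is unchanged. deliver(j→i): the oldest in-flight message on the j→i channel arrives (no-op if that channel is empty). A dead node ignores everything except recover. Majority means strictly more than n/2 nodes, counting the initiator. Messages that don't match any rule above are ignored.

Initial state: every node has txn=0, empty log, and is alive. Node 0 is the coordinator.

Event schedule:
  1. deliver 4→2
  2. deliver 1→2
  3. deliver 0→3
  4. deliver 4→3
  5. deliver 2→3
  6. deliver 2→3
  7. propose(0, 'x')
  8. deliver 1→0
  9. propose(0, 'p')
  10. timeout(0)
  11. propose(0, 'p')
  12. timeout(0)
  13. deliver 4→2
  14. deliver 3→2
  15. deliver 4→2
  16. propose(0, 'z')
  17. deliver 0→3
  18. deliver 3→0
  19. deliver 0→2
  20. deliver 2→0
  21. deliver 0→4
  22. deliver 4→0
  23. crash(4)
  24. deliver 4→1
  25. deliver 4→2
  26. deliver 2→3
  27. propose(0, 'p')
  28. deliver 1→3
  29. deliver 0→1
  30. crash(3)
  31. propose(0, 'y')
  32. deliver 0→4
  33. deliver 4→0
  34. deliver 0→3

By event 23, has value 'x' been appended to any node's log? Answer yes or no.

no

step 1 deliver 4→2: —
step 2 deliver 1→2: —
step 3 deliver 0→3: —
step 4 deliver 4→3: —
step 5 deliver 2→3: —
step 6 deliver 2→3: —
step 7 propose(0,'x'): 0={coor,t=1,log=-}
step 8 deliver 1→0: —
step 9 propose(0,'p'): 0={coor,t=2,log=-}
step 10 timeout(0): 0={coor,t=3,log=-}
step 11 propose(0,'p'): 0={coor,t=4,log=-}
step 12 timeout(0): 0={coor,t=5,log=-}
step 13 deliver 4→2: —
step 14 deliver 3→2: —
step 15 deliver 4→2: —
step 16 propose(0,'z'): 0={coor,t=6,log=-}
step 17 deliver 0→3: 3={part,t=1,log=-}
step 18 deliver 3→0: —
step 19 deliver 0→2: 2={part,t=1,log=-}
step 20 deliver 2→0: —
step 21 deliver 0→4: 4={part,t=1,log=-}
step 22 deliver 4→0: —
step 23 crash(4): 4={✗part,t=1,log=-}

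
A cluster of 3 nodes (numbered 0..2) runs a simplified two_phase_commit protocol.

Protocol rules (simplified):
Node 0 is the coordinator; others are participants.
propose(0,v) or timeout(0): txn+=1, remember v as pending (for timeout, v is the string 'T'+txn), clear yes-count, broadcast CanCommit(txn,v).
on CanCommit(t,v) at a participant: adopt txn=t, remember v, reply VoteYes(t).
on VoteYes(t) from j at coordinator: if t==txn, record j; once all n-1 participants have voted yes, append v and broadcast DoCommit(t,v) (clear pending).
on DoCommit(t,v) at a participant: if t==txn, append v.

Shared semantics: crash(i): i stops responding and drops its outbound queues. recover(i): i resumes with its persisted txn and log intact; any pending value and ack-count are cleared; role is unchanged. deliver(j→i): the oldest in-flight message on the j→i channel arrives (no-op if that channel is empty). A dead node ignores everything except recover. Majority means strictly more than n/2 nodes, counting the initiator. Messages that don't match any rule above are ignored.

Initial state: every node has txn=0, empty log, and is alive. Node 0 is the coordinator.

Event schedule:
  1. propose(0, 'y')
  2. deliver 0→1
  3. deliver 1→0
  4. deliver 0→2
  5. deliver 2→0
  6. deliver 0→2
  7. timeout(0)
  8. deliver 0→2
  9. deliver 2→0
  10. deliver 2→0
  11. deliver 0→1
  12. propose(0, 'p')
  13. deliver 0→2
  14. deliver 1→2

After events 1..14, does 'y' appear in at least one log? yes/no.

yes

[1] propose(0,'y') → N0(coor t1 [-])
[2] deliver 0→1 → N1(part t1 [-])
[3] deliver 1→0 → ∅
[4] deliver 0→2 → N2(part t1 [-])
[5] deliver 2→0 → N0(coor t1 [y])
[6] deliver 0→2 → N2(part t1 [y])
[7] timeout(0) → N0(coor t2 [y])
[8] deliver 0→2 → N2(part t2 [y])
[9] deliver 2→0 → ∅
[10] deliver 2→0 → ∅
[11] deliver 0→1 → N1(part t1 [y])
[12] propose(0,'p') → N0(coor t3 [y])
[13] deliver 0→2 → N2(part t3 [y])
[14] deliver 1→2 → ∅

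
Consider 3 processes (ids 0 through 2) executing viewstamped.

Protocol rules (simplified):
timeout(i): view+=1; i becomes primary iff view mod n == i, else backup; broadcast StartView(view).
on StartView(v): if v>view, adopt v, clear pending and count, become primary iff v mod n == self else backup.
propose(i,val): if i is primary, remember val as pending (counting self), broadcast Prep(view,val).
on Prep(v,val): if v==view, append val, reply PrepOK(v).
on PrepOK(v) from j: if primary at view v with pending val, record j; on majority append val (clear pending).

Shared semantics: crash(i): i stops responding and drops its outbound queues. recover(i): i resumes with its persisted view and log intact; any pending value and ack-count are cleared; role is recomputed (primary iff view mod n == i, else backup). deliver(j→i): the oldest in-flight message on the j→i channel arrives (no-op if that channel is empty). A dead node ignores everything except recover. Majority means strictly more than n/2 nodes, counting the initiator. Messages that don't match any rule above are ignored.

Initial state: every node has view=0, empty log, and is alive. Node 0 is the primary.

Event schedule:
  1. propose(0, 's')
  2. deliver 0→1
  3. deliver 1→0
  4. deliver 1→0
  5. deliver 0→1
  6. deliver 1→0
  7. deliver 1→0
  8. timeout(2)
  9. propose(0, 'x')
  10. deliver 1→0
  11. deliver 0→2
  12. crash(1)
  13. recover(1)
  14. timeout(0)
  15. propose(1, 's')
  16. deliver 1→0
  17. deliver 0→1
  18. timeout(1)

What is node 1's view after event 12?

1. propose(0,'s'):  nop
2. deliver 0→1:  <1:back v0 s>
3. deliver 1→0:  <0:prim v0 s>
4. deliver 1→0:  nop
5. deliver 0→1:  nop
6. deliver 1→0:  nop
7. deliver 1→0:  nop
8. timeout(2):  <2:back v1 ->
9. propose(0,'x'):  nop
10. deliver 1→0:  nop
11. deliver 0→2:  nop
12. crash(1):  <1:✗back v0 s>

0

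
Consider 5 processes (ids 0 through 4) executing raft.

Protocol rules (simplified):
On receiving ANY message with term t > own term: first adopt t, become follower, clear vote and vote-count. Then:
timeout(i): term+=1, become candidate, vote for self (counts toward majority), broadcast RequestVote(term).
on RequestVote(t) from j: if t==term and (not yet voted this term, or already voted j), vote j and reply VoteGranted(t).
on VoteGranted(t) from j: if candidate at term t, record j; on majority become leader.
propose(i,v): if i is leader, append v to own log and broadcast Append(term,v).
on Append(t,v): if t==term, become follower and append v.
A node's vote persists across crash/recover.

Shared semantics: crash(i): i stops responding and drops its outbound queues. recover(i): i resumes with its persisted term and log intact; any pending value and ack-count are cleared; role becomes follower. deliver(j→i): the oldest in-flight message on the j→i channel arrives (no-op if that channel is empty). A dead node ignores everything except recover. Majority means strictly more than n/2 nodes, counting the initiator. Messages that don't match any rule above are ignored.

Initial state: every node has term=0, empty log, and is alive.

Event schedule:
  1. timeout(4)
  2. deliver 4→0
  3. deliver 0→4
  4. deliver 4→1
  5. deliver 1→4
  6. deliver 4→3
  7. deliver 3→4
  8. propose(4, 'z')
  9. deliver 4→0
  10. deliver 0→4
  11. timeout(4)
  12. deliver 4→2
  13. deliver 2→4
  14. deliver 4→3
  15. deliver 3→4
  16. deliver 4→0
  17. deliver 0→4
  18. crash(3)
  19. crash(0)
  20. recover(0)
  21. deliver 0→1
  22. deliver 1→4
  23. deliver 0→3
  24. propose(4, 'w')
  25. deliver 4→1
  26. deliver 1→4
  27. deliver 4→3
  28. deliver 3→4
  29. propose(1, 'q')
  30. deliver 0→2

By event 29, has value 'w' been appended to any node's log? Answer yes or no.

[1] timeout(4) → N4(cand t1 [-])
[2] deliver 4→0 → N0(foll t1 [-])
[3] deliver 0→4 → ∅
[4] deliver 4→1 → N1(foll t1 [-])
[5] deliver 1→4 → N4(lead t1 [-])
[6] deliver 4→3 → N3(foll t1 [-])
[7] deliver 3→4 → ∅
[8] propose(4,'z') → N4(lead t1 [z])
[9] deliver 4→0 → N0(foll t1 [z])
[10] deliver 0→4 → ∅
[11] timeout(4) → N4(cand t2 [z])
[12] deliver 4→2 → N2(foll t1 [-])
[13] deliver 2→4 → ∅
[14] deliver 4→3 → N3(foll t1 [z])
[15] deliver 3→4 → ∅
[16] deliver 4→0 → N0(foll t2 [z])
[17] deliver 0→4 → ∅
[18] crash(3) → N3(✗foll t1 [z])
[19] crash(0) → N0(✗foll t2 [z])
[20] recover(0) → N0(foll t2 [z])
[21] deliver 0→1 → ∅
[22] deliver 1→4 → ∅
[23] deliver 0→3 → ∅
[24] propose(4,'w') → ∅
[25] deliver 4→1 → N1(foll t1 [z])
[26] deliver 1→4 → ∅
[27] deliver 4→3 → ∅
[28] deliver 3→4 → ∅
[29] propose(1,'q') → ∅

no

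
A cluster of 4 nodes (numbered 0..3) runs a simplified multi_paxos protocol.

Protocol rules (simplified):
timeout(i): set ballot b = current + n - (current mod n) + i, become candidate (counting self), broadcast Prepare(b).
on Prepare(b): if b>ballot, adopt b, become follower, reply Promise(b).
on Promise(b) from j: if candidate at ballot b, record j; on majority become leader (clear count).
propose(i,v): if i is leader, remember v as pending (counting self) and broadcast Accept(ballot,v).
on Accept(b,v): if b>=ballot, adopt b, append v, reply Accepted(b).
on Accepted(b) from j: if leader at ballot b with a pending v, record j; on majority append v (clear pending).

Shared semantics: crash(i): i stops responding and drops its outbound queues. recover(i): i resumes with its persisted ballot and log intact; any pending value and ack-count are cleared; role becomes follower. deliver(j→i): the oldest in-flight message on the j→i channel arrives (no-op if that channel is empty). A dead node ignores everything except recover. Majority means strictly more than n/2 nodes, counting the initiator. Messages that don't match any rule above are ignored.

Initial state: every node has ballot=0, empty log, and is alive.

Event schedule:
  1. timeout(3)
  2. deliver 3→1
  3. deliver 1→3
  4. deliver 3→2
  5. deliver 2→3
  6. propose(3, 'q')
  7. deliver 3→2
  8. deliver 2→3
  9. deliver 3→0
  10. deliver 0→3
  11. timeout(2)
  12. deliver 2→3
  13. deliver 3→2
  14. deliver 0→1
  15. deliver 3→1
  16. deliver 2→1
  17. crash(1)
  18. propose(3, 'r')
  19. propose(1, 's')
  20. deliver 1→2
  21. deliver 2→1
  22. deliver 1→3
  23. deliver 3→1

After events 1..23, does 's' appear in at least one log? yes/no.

[1] timeout(3) → N3(cand b7 [-])
[2] deliver 3→1 → N1(foll b7 [-])
[3] deliver 1→3 → ∅
[4] deliver 3→2 → N2(foll b7 [-])
[5] deliver 2→3 → N3(lead b7 [-])
[6] propose(3,'q') → ∅
[7] deliver 3→2 → N2(foll b7 [q])
[8] deliver 2→3 → ∅
[9] deliver 3→0 → N0(foll b7 [-])
[10] deliver 0→3 → ∅
[11] timeout(2) → N2(cand b10 [q])
[12] deliver 2→3 → N3(foll b10 [-])
[13] deliver 3→2 → ∅
[14] deliver 0→1 → ∅
[15] deliver 3→1 → N1(foll b7 [q])
[16] deliver 2→1 → N1(foll b10 [q])
[17] crash(1) → N1(✗foll b10 [q])
[18] propose(3,'r') → ∅
[19] propose(1,'s') → ∅
[20] deliver 1→2 → ∅
[21] deliver 2→1 → ∅
[22] deliver 1→3 → ∅
[23] deliver 3→1 → ∅

no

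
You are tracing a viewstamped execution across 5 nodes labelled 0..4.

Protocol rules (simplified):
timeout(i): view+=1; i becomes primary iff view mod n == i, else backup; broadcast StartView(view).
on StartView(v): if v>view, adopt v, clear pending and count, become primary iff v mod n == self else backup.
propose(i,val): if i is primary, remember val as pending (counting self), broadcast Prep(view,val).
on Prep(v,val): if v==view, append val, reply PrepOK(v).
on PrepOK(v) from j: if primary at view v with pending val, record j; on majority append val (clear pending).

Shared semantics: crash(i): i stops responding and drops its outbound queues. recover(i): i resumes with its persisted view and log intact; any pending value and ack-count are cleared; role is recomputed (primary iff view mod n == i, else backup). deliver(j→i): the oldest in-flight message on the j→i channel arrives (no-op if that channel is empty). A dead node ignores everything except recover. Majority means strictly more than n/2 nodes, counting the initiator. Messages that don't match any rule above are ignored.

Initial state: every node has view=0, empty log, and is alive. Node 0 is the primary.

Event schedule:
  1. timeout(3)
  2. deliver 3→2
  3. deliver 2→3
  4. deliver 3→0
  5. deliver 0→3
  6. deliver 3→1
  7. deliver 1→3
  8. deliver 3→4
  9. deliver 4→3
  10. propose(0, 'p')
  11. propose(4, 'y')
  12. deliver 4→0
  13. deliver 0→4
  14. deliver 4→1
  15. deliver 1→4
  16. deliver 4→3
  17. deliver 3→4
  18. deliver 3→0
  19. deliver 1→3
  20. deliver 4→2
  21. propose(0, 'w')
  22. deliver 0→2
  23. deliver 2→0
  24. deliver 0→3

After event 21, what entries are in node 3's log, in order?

empty

[1] timeout(3) → N3(back v1 [-])
[2] deliver 3→2 → N2(back v1 [-])
[3] deliver 2→3 → ∅
[4] deliver 3→0 → N0(back v1 [-])
[5] deliver 0→3 → ∅
[6] deliver 3→1 → N1(prim v1 [-])
[7] deliver 1→3 → ∅
[8] deliver 3→4 → N4(back v1 [-])
[9] deliver 4→3 → ∅
[10] propose(0,'p') → ∅
[11] propose(4,'y') → ∅
[12] deliver 4→0 → ∅
[13] deliver 0→4 → ∅
[14] deliver 4→1 → ∅
[15] deliver 1→4 → ∅
[16] deliver 4→3 → ∅
[17] deliver 3→4 → ∅
[18] deliver 3→0 → ∅
[19] deliver 1→3 → ∅
[20] deliver 4→2 → ∅
[21] propose(0,'w') → ∅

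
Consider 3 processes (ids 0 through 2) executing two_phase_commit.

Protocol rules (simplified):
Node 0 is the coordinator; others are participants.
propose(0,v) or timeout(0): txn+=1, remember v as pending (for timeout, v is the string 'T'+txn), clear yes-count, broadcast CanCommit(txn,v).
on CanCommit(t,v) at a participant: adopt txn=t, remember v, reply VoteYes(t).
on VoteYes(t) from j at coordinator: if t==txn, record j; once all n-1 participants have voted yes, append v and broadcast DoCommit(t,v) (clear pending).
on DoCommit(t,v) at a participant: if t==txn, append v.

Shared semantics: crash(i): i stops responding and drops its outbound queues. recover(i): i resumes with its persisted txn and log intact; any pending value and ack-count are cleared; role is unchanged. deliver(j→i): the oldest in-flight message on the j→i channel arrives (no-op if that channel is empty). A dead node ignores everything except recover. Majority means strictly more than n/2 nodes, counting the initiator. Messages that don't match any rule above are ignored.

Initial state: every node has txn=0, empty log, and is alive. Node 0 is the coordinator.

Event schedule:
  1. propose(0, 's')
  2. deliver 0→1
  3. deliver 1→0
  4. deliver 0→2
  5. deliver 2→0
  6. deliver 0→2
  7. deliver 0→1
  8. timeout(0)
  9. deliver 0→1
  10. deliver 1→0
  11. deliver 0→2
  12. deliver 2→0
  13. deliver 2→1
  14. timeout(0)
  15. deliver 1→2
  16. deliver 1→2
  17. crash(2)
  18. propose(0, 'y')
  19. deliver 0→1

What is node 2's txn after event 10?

step 1 propose(0,'s'): 0={coor,t=1,log=-}
step 2 deliver 0→1: 1={part,t=1,log=-}
step 3 deliver 1→0: —
step 4 deliver 0→2: 2={part,t=1,log=-}
step 5 deliver 2→0: 0={coor,t=1,log=s}
step 6 deliver 0→2: 2={part,t=1,log=s}
step 7 deliver 0→1: 1={part,t=1,log=s}
step 8 timeout(0): 0={coor,t=2,log=s}
step 9 deliver 0→1: 1={part,t=2,log=s}
step 10 deliver 1→0: —

1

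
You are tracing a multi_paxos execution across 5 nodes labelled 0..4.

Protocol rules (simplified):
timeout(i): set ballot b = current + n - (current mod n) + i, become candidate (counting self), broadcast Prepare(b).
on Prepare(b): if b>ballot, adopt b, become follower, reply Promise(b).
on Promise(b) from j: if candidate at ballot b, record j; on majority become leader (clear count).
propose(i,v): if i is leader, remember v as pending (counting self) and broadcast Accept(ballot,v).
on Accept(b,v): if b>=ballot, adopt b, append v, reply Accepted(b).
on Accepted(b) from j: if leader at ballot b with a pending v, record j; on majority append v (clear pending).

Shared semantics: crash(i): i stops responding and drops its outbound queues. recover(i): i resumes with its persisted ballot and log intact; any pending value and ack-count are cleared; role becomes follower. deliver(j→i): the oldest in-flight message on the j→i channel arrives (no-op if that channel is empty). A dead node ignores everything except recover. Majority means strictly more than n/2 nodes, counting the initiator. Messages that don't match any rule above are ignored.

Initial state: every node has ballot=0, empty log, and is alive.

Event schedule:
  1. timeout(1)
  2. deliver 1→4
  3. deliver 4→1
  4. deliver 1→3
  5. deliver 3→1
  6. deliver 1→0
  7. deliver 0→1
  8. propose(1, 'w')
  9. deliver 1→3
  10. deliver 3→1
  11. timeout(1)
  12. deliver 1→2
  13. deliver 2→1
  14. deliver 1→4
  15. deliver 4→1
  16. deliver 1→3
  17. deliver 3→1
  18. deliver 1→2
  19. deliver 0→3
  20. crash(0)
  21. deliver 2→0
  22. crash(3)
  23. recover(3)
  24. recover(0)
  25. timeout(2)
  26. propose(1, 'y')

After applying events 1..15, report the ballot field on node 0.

6

e1 timeout(1): 1[cand,b=6,-]
e2 deliver 1→4: 4[foll,b=6,-]
e3 deliver 4→1: ·
e4 deliver 1→3: 3[foll,b=6,-]
e5 deliver 3→1: 1[lead,b=6,-]
e6 deliver 1→0: 0[foll,b=6,-]
e7 deliver 0→1: ·
e8 propose(1,'w'): ·
e9 deliver 1→3: 3[foll,b=6,w]
e10 deliver 3→1: ·
e11 timeout(1): 1[cand,b=11,-]
e12 deliver 1→2: 2[foll,b=6,-]
e13 deliver 2→1: ·
e14 deliver 1→4: 4[foll,b=6,w]
e15 deliver 4→1: ·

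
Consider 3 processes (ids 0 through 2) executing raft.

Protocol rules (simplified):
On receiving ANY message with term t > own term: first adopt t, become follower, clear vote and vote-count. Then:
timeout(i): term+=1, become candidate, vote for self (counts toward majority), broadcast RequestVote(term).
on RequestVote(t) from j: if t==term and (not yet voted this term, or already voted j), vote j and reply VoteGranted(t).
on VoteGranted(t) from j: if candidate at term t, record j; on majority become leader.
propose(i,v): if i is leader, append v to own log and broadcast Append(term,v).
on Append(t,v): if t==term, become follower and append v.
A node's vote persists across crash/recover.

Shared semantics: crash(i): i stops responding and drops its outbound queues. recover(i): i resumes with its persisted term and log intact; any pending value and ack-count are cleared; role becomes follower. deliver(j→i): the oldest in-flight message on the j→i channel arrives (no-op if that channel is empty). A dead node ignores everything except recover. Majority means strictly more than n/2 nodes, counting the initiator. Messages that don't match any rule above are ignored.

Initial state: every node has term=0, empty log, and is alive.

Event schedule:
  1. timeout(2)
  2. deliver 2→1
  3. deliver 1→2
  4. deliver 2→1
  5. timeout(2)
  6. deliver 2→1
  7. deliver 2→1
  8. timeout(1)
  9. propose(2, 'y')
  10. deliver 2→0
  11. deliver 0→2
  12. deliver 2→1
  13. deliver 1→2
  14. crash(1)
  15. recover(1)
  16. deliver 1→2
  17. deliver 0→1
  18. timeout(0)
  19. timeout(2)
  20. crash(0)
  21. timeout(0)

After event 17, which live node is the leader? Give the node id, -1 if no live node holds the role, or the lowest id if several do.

after 1 — timeout(2): n2:cand/t1/[-]
after 2 — deliver 2→1: n1:foll/t1/[-]
after 3 — deliver 1→2: n2:lead/t1/[-]
after 4 — deliver 2→1: ·
after 5 — timeout(2): n2:cand/t2/[-]
after 6 — deliver 2→1: n1:foll/t2/[-]
after 7 — deliver 2→1: ·
after 8 — timeout(1): n1:cand/t3/[-]
after 9 — propose(2,'y'): ·
after 10 — deliver 2→0: n0:foll/t1/[-]
after 11 — deliver 0→2: ·
after 12 — deliver 2→1: ·
after 13 — deliver 1→2: n2:lead/t2/[-]
after 14 — crash(1): n1:✗cand/t3/[-]
after 15 — recover(1): n1:foll/t3/[-]
after 16 — deliver 1→2: ·
after 17 — deliver 0→1: ·

2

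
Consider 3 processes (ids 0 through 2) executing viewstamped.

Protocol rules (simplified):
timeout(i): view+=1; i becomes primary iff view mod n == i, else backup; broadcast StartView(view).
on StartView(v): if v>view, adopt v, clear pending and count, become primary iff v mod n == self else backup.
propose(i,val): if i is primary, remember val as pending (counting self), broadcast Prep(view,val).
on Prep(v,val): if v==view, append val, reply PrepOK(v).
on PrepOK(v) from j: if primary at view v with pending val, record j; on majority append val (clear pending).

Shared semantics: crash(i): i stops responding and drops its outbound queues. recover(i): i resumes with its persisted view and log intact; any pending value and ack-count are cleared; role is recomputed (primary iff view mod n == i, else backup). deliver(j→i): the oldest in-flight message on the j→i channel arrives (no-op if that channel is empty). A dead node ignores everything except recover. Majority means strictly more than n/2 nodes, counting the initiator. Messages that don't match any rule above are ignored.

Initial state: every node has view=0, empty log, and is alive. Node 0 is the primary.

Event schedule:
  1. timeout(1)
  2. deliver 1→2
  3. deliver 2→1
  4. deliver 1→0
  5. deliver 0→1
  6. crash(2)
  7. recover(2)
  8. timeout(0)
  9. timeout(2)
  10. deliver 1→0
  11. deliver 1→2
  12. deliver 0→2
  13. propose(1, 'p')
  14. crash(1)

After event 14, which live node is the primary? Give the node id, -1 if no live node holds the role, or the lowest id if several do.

e1 timeout(1): 1[prim,v=1,-]
e2 deliver 1→2: 2[back,v=1,-]
e3 deliver 2→1: ·
e4 deliver 1→0: 0[back,v=1,-]
e5 deliver 0→1: ·
e6 crash(2): 2[✗back,v=1,-]
e7 recover(2): 2[back,v=1,-]
e8 timeout(0): 0[back,v=2,-]
e9 timeout(2): 2[prim,v=2,-]
e10 deliver 1→0: ·
e11 deliver 1→2: ·
e12 deliver 0→2: ·
e13 propose(1,'p'): ·
e14 crash(1): 1[✗prim,v=1,-]

2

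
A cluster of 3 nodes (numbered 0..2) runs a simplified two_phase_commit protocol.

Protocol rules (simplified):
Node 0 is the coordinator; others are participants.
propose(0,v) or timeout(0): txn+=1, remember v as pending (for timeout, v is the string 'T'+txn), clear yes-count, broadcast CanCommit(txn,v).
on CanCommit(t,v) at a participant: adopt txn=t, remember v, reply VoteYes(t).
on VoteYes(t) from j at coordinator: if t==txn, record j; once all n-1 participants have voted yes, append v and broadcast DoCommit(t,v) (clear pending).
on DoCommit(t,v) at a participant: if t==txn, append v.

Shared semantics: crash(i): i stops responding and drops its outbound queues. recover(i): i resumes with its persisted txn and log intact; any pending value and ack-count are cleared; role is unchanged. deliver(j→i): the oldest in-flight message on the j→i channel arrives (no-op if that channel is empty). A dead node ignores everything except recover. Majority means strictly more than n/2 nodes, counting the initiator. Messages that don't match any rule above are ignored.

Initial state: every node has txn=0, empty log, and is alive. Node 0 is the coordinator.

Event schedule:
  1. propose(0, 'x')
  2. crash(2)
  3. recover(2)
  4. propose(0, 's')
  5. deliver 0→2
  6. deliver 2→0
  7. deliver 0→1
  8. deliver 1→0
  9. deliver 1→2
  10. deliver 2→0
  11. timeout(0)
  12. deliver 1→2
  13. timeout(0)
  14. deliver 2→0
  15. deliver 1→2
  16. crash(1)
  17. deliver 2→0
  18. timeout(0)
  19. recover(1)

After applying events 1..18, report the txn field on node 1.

1

after 1 — propose(0,'x'): n0:coor/t1/[-]
after 2 — crash(2): n2:✗part/t0/[-]
after 3 — recover(2): n2:part/t0/[-]
after 4 — propose(0,'s'): n0:coor/t2/[-]
after 5 — deliver 0→2: n2:part/t1/[-]
after 6 — deliver 2→0: ·
after 7 — deliver 0→1: n1:part/t1/[-]
after 8 — deliver 1→0: ·
after 9 — deliver 1→2: ·
after 10 — deliver 2→0: ·
after 11 — timeout(0): n0:coor/t3/[-]
after 12 — deliver 1→2: ·
after 13 — timeout(0): n0:coor/t4/[-]
after 14 — deliver 2→0: ·
after 15 — deliver 1→2: ·
after 16 — crash(1): n1:✗part/t1/[-]
after 17 — deliver 2→0: ·
after 18 — timeout(0): n0:coor/t5/[-]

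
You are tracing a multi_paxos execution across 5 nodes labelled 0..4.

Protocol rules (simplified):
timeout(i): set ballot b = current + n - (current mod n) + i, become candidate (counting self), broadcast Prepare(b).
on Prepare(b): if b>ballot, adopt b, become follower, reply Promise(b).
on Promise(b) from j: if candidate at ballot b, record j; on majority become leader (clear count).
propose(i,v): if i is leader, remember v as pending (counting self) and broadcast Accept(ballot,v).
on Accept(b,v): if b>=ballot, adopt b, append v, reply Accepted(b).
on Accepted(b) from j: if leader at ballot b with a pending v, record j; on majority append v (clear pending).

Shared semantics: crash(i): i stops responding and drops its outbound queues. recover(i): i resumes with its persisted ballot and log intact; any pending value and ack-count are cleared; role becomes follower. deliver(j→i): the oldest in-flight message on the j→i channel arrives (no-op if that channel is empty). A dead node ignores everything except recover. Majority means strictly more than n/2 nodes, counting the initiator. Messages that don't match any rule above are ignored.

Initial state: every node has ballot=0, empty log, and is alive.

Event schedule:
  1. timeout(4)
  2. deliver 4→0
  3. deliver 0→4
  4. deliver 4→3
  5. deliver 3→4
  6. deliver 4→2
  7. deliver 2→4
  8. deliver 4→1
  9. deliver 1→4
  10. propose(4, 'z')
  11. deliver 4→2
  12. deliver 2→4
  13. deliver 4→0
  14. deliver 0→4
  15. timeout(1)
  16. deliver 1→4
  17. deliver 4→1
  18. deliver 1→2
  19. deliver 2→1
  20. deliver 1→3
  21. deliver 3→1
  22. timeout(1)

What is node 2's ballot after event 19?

11

[1] timeout(4) → N4(cand b9 [-])
[2] deliver 4→0 → N0(foll b9 [-])
[3] deliver 0→4 → ∅
[4] deliver 4→3 → N3(foll b9 [-])
[5] deliver 3→4 → N4(lead b9 [-])
[6] deliver 4→2 → N2(foll b9 [-])
[7] deliver 2→4 → ∅
[8] deliver 4→1 → N1(foll b9 [-])
[9] deliver 1→4 → ∅
[10] propose(4,'z') → ∅
[11] deliver 4→2 → N2(foll b9 [z])
[12] deliver 2→4 → ∅
[13] deliver 4→0 → N0(foll b9 [z])
[14] deliver 0→4 → N4(lead b9 [z])
[15] timeout(1) → N1(cand b11 [-])
[16] deliver 1→4 → N4(foll b11 [z])
[17] deliver 4→1 → ∅
[18] deliver 1→2 → N2(foll b11 [z])
[19] deliver 2→1 → ∅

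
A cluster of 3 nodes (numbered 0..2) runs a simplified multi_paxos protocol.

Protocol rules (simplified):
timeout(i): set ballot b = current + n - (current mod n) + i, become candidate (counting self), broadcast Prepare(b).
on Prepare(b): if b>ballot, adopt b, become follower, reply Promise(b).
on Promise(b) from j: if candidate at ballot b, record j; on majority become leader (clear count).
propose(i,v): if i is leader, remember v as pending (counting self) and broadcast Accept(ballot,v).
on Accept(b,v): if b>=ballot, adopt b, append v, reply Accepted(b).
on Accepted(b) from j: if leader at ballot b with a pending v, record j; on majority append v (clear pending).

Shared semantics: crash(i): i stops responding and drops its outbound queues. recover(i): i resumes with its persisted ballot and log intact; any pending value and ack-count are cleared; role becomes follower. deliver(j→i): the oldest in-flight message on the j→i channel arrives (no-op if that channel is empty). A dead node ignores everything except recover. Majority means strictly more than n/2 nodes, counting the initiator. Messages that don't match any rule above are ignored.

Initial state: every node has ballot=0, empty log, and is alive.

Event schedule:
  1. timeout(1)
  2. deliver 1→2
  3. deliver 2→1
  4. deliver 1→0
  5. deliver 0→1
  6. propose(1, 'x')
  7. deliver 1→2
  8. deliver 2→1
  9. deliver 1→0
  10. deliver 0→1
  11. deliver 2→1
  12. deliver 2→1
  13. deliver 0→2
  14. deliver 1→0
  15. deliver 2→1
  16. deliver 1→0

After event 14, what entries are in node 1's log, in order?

after 1 — timeout(1): n1:cand/b4/[-]
after 2 — deliver 1→2: n2:foll/b4/[-]
after 3 — deliver 2→1: n1:lead/b4/[-]
after 4 — deliver 1→0: n0:foll/b4/[-]
after 5 — deliver 0→1: ·
after 6 — propose(1,'x'): ·
after 7 — deliver 1→2: n2:foll/b4/[x]
after 8 — deliver 2→1: n1:lead/b4/[x]
after 9 — deliver 1→0: n0:foll/b4/[x]
after 10 — deliver 0→1: ·
after 11 — deliver 2→1: ·
after 12 — deliver 2→1: ·
after 13 — deliver 0→2: ·
after 14 — deliver 1→0: ·

x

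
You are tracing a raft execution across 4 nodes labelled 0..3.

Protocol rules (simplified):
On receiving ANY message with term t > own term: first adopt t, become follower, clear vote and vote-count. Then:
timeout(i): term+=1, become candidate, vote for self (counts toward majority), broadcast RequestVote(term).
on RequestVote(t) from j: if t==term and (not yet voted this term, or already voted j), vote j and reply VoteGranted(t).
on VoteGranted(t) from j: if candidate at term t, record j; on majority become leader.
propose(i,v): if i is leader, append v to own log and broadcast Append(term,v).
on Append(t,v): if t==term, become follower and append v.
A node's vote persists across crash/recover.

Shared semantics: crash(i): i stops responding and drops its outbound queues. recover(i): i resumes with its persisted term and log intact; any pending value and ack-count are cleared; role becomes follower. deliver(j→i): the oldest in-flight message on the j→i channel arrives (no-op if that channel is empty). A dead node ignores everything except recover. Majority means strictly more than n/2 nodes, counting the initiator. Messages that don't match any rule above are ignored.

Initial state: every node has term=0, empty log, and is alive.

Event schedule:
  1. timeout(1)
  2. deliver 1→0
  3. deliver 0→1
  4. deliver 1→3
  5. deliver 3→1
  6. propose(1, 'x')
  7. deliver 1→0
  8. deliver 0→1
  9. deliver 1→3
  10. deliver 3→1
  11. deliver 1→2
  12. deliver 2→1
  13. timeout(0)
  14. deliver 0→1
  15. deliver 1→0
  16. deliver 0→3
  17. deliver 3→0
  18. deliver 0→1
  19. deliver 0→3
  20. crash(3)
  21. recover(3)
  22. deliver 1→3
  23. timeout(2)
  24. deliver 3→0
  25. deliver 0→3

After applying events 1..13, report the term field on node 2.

1

after 1 — timeout(1): n1:cand/t1/[-]
after 2 — deliver 1→0: n0:foll/t1/[-]
after 3 — deliver 0→1: ·
after 4 — deliver 1→3: n3:foll/t1/[-]
after 5 — deliver 3→1: n1:lead/t1/[-]
after 6 — propose(1,'x'): n1:lead/t1/[x]
after 7 — deliver 1→0: n0:foll/t1/[x]
after 8 — deliver 0→1: ·
after 9 — deliver 1→3: n3:foll/t1/[x]
after 10 — deliver 3→1: ·
after 11 — deliver 1→2: n2:foll/t1/[-]
after 12 — deliver 2→1: ·
after 13 — timeout(0): n0:cand/t2/[x]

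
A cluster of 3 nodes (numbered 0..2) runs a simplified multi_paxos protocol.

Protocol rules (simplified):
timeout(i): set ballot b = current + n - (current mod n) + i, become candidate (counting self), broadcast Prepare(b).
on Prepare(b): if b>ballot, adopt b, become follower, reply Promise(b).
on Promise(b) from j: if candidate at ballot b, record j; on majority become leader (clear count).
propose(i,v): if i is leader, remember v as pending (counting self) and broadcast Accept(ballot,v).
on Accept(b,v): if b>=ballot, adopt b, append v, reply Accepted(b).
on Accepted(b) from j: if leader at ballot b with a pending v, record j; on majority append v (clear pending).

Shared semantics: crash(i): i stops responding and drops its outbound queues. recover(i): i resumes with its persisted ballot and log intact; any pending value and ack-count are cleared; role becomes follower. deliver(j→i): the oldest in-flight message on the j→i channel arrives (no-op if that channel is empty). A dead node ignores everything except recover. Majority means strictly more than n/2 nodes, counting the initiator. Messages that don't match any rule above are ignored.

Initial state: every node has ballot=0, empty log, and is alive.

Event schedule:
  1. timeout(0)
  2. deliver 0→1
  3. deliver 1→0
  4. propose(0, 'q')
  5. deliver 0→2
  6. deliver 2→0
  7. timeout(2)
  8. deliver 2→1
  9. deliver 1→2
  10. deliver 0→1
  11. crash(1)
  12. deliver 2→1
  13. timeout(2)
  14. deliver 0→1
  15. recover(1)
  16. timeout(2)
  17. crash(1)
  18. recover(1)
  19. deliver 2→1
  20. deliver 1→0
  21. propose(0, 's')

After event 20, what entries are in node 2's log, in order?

empty

e1 timeout(0): 0[cand,b=3,-]
e2 deliver 0→1: 1[foll,b=3,-]
e3 deliver 1→0: 0[lead,b=3,-]
e4 propose(0,'q'): ·
e5 deliver 0→2: 2[foll,b=3,-]
e6 deliver 2→0: ·
e7 timeout(2): 2[cand,b=8,-]
e8 deliver 2→1: 1[foll,b=8,-]
e9 deliver 1→2: 2[lead,b=8,-]
e10 deliver 0→1: ·
e11 crash(1): 1[✗foll,b=8,-]
e12 deliver 2→1: ·
e13 timeout(2): 2[cand,b=11,-]
e14 deliver 0→1: ·
e15 recover(1): 1[foll,b=8,-]
e16 timeout(2): 2[cand,b=14,-]
e17 crash(1): 1[✗foll,b=8,-]
e18 recover(1): 1[foll,b=8,-]
e19 deliver 2→1: 1[foll,b=11,-]
e20 deliver 1→0: ·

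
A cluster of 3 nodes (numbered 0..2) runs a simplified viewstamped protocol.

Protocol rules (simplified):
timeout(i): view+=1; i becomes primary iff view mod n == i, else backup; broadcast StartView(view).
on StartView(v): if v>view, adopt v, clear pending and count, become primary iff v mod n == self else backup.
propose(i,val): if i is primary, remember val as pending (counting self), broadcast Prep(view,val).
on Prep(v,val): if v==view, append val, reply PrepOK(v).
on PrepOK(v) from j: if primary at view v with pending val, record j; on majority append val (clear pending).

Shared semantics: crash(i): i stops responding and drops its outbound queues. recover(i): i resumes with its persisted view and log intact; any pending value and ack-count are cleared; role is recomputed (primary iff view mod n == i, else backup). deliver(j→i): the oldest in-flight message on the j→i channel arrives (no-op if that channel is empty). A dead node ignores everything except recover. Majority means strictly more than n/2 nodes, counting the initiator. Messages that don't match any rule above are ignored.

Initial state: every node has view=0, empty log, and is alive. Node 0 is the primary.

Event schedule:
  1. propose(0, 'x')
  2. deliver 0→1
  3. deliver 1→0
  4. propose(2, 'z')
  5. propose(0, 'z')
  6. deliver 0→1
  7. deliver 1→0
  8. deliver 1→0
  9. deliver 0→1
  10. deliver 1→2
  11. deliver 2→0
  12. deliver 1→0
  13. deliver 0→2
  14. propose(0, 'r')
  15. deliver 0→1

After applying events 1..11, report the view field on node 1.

0

after 1 — propose(0,'x'): ·
after 2 — deliver 0→1: n1:back/v0/[x]
after 3 — deliver 1→0: n0:prim/v0/[x]
after 4 — propose(2,'z'): ·
after 5 — propose(0,'z'): ·
after 6 — deliver 0→1: n1:back/v0/[x,z]
after 7 — deliver 1→0: n0:prim/v0/[x,z]
after 8 — deliver 1→0: ·
after 9 — deliver 0→1: ·
after 10 — deliver 1→2: ·
after 11 — deliver 2→0: ·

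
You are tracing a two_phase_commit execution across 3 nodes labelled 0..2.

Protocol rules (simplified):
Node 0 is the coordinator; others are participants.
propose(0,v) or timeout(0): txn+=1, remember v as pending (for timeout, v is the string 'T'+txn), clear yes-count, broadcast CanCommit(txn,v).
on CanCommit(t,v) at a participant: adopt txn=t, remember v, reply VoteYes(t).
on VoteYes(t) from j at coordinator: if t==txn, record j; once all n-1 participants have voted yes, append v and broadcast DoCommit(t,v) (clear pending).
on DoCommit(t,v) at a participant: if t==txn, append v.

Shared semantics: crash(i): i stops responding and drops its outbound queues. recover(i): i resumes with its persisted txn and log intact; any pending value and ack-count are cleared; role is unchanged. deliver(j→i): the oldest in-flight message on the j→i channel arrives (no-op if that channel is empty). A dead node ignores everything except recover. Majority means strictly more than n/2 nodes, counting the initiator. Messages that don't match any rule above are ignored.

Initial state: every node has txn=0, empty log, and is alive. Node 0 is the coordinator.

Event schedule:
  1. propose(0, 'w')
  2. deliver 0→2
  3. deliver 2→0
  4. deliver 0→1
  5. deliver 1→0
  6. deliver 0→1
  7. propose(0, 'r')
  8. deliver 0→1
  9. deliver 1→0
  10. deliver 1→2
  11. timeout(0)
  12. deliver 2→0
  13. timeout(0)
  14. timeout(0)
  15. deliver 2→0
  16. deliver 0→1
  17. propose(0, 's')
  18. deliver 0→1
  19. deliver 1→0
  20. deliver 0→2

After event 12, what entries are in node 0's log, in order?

after 1 — propose(0,'w'): n0:coor/t1/[-]
after 2 — deliver 0→2: n2:part/t1/[-]
after 3 — deliver 2→0: ·
after 4 — deliver 0→1: n1:part/t1/[-]
after 5 — deliver 1→0: n0:coor/t1/[w]
after 6 — deliver 0→1: n1:part/t1/[w]
after 7 — propose(0,'r'): n0:coor/t2/[w]
after 8 — deliver 0→1: n1:part/t2/[w]
after 9 — deliver 1→0: ·
after 10 — deliver 1→2: ·
after 11 — timeout(0): n0:coor/t3/[w]
after 12 — deliver 2→0: ·

w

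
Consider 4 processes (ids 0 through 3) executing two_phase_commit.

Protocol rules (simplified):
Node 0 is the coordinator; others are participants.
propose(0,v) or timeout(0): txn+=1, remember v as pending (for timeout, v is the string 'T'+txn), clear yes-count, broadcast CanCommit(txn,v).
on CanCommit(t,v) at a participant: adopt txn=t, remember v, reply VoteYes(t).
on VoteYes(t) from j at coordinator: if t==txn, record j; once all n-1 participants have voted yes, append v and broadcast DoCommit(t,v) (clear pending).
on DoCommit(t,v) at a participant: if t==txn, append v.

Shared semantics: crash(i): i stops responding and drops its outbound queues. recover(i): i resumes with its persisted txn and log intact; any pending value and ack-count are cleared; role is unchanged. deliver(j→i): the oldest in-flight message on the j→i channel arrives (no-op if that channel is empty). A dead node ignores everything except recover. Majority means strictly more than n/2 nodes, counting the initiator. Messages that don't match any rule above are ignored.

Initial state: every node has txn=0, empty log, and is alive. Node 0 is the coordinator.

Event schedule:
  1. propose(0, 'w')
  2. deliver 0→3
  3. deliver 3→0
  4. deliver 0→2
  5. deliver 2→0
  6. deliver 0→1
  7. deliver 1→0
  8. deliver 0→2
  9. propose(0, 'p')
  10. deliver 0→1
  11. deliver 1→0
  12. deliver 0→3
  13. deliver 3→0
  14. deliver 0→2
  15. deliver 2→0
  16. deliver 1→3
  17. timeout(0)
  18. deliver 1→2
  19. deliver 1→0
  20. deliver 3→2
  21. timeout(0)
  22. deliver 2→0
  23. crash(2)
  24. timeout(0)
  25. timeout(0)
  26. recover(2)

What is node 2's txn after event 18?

2

e1 propose(0,'w'): 0[coor,t=1,-]
e2 deliver 0→3: 3[part,t=1,-]
e3 deliver 3→0: ·
e4 deliver 0→2: 2[part,t=1,-]
e5 deliver 2→0: ·
e6 deliver 0→1: 1[part,t=1,-]
e7 deliver 1→0: 0[coor,t=1,w]
e8 deliver 0→2: 2[part,t=1,w]
e9 propose(0,'p'): 0[coor,t=2,w]
e10 deliver 0→1: 1[part,t=1,w]
e11 deliver 1→0: ·
e12 deliver 0→3: 3[part,t=1,w]
e13 deliver 3→0: ·
e14 deliver 0→2: 2[part,t=2,w]
e15 deliver 2→0: ·
e16 deliver 1→3: ·
e17 timeout(0): 0[coor,t=3,w]
e18 deliver 1→2: ·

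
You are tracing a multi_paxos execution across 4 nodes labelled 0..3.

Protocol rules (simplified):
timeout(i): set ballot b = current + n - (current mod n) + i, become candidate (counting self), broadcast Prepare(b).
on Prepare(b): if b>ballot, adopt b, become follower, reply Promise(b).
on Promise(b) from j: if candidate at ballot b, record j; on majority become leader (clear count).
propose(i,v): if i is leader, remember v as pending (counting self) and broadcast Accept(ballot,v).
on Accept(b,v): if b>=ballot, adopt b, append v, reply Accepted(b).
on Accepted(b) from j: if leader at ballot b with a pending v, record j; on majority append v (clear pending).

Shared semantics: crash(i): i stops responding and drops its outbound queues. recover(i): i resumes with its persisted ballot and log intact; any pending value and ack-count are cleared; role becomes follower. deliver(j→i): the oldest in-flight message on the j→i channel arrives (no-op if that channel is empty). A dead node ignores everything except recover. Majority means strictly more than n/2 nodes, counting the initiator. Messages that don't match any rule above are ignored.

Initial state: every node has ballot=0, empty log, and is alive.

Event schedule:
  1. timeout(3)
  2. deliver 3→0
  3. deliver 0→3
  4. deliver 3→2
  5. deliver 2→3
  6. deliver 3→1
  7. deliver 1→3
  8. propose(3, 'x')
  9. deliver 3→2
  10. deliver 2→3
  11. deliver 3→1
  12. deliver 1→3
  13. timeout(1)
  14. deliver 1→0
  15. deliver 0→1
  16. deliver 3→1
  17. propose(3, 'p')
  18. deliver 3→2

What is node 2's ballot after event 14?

e1 timeout(3): 3[cand,b=7,-]
e2 deliver 3→0: 0[foll,b=7,-]
e3 deliver 0→3: ·
e4 deliver 3→2: 2[foll,b=7,-]
e5 deliver 2→3: 3[lead,b=7,-]
e6 deliver 3→1: 1[foll,b=7,-]
e7 deliver 1→3: ·
e8 propose(3,'x'): ·
e9 deliver 3→2: 2[foll,b=7,x]
e10 deliver 2→3: ·
e11 deliver 3→1: 1[foll,b=7,x]
e12 deliver 1→3: 3[lead,b=7,x]
e13 timeout(1): 1[cand,b=9,x]
e14 deliver 1→0: 0[foll,b=9,-]

7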